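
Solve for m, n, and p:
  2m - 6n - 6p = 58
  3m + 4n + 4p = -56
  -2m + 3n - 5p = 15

Row-reduce the augmented matrix:
R1 ← R1 / (2).
R2 ← R2 − 3·R1.
R3 ← R3 + 2·R1.
R2 ← R2 / (13).
R1 ← R1 + 3·R2.
R3 ← R3 + 3·R2.
R3 ← R3 / (-8).
R2 ← R2 − 1·R3.
Reading off the reduced rows gives m = -4, n = -6, p = -5.

m = -4, n = -6, p = -5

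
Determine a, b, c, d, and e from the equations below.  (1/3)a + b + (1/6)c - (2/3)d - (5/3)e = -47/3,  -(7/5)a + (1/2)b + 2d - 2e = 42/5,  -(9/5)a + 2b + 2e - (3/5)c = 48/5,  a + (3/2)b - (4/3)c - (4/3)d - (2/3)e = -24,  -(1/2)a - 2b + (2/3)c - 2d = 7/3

Row-reduce the augmented matrix:
R1 ← R1 / (1/3).
R2 ← R2 + 7/5·R1.
R3 ← R3 + 9/5·R1.
R4 ← R4 − 1·R1.
R5 ← R5 + 1/2·R1.
R2 ← R2 / (47/10).
R1 ← R1 − 3·R2.
R3 ← R3 − 37/5·R2.
R4 ← R4 + 3/2·R2.
R5 ← R5 + 1/2·R2.
R3 ← R3 / (-377/470).
R1 ← R1 − 5/94·R3.
R2 ← R2 − 7/47·R3.
R4 ← R4 + 227/141·R3.
R5 ← R5 − 559/564·R3.
R4 ← R4 / (1926/377).
R1 ← R1 + 620/377·R4.
R2 ← R2 + 228/377·R4.
R3 ← R3 − 1100/377·R4.
R5 ← R5 + 520/87·R4.
R5 ← R5 / (-84290/8667).
R1 ← R1 + 8500/2889·R5.
R2 ← R2 + 2036/963·R5.
R3 ← R3 + 4490/2889·R5.
R4 ← R4 + 7312/2889·R5.
Reading off the reduced rows gives a = -6, b = -4, c = 2, d = 5, e = 4.

a = -6, b = -4, c = 2, d = 5, e = 4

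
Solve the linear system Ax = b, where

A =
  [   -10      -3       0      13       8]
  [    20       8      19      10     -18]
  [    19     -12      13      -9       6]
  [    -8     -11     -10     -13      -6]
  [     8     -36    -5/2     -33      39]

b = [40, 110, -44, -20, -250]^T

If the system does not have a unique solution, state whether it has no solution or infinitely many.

Row-reduce:
R1 ← R1 / (-10).
R2 ← R2 − 20·R1.
R3 ← R3 − 19·R1.
R4 ← R4 + 8·R1.
R5 ← R5 − 8·R1.
R2 ← R2 / (2).
R1 ← R1 − 3/10·R2.
R3 ← R3 + 177/10·R2.
R4 ← R4 + 43/5·R2.
R5 ← R5 + 192/5·R2.
R3 ← R3 / (3623/20).
R1 ← R1 + 57/20·R3.
R2 ← R2 − 19/2·R3.
R4 ← R4 − 717/10·R3.
R5 ← R5 − 3623/10·R3.
R4 ← R4 / (-3324/3623).
R1 ← R1 + 5219/3623·R4.
R2 ← R2 − 1697/3623·R4.
R3 ← R3 − 6686/3623·R4.
Row 5 reduces to 0 = 3, a contradiction. The system is inconsistent.

no solution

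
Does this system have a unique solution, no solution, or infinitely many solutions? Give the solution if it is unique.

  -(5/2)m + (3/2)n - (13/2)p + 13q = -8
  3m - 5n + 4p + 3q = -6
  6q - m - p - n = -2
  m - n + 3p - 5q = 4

no solution

Row-reduce:
R1 ← R1 / (-5/2).
R2 ← R2 − 3·R1.
R3 ← R3 + 1·R1.
R4 ← R4 − 1·R1.
R2 ← R2 / (-16/5).
R1 ← R1 + 3/5·R2.
R3 ← R3 + 8/5·R2.
R4 ← R4 + 2/5·R2.
R3 ← R3 / (7/2).
R1 ← R1 − 53/16·R3.
R2 ← R2 − 19/16·R3.
R4 ← R4 − 7/8·R3.
Row 4 reduces to 0 = 1/2, a contradiction. The system is inconsistent.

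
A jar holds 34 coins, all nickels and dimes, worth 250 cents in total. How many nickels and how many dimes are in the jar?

Let n = nickels, d = dimes.
  n + d = 34
  5n + 10d = 250
From equation 1: n = 34 − d.
Substitute into equation 2 and solve: d = 16.
Then n = 18.

nickels: 18, dimes: 16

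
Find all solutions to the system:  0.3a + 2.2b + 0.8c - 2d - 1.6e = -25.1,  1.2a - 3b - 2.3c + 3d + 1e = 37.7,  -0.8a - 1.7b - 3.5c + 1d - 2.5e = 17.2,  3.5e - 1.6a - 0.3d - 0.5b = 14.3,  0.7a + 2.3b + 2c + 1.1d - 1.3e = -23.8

a = 1, b = -5, c = -5, d = 2, e = 4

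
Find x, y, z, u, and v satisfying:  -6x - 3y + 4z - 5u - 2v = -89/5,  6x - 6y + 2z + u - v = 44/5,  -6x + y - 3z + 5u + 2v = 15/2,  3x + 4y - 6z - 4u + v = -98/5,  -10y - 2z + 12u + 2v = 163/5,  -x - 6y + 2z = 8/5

x = 1, y = 2/5, z = 5/2, u = 3, v = 14/5

Row-reduce the augmented matrix:
R1 ← R1 / (-6).
R2 ← R2 − 6·R1.
R3 ← R3 + 6·R1.
R4 ← R4 − 3·R1.
R6 ← R6 + 1·R1.
R2 ← R2 / (-9).
R1 ← R1 − 1/2·R2.
R3 ← R3 − 4·R2.
R4 ← R4 − 5/2·R2.
R5 ← R5 + 10·R2.
R6 ← R6 + 11/2·R2.
R3 ← R3 / (-13/3).
R1 ← R1 + 1/3·R3.
R2 ← R2 + 2/3·R3.
R4 ← R4 + 7/3·R3.
R5 ← R5 + 26/3·R3.
R6 ← R6 + 7/3·R3.
R4 ← R4 / (-313/26).
R1 ← R1 + 5/234·R4.
R2 ← R2 + 32/39·R4.
R3 ← R3 + 74/39·R4.
R6 ← R6 + 269/234·R4.
Swap R5 and R6.
R5 ← R5 / (2669/2817).
R1 ← R1 + 97/2817·R5.
R2 ← R2 − 73/939·R5.
R3 ← R3 + 242/939·R5.
R4 ← R4 − 59/313·R5.
R6 reduces to 0 = 0, so the extra equation is consistent.
Reading off the reduced rows gives x = 1, y = 2/5, z = 5/2, u = 3, v = 14/5.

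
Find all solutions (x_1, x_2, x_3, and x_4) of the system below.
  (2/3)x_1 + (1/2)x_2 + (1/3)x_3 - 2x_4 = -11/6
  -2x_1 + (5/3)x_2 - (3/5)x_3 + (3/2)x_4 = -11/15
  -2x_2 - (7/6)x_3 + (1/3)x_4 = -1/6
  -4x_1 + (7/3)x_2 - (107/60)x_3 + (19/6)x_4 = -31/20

infinitely many solutions

Row-reduce:
R1 ← R1 / (2/3).
R2 ← R2 + 2·R1.
R4 ← R4 + 4·R1.
R2 ← R2 / (19/6).
R1 ← R1 − 3/4·R2.
R3 ← R3 + 2·R2.
R4 ← R4 − 16/3·R2.
R3 ← R3 / (-521/570).
R1 ← R1 − 77/190·R3.
R2 ← R2 − 12/95·R3.
R4 ← R4 + 521/1140·R3.
Rank is 3 with 4 unknowns, leaving x_4 free.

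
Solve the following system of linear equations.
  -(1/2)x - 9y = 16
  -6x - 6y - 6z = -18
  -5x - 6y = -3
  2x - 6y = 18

Row-reduce:
R1 ← R1 / (-1/2).
R2 ← R2 + 6·R1.
R3 ← R3 + 5·R1.
R4 ← R4 − 2·R1.
R2 ← R2 / (102).
R1 ← R1 − 18·R2.
R3 ← R3 − 84·R2.
R4 ← R4 + 42·R2.
R3 ← R3 / (84/17).
R1 ← R1 − 18/17·R3.
R2 ← R2 + 1/17·R3.
R4 ← R4 + 42/17·R3.
Row 4 reduces to 0 = 1/2, a contradiction. The system is inconsistent.

no solution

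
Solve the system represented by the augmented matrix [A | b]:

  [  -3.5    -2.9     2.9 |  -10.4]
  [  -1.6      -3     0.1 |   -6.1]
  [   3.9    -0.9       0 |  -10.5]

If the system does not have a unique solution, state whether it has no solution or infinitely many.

x_1 = -2, x_2 = 3, x_3 = -3

Row-reduce the augmented matrix:
R1 ← R1 / (-7/2).
R2 ← R2 + 8/5·R1.
R3 ← R3 − 39/10·R1.
R2 ← R2 / (-293/175).
R1 ← R1 − 29/35·R2.
R3 ← R3 + 723/175·R2.
R3 ← R3 / (1833/293).
R1 ← R1 + 841/586·R3.
R2 ← R2 − 429/586·R3.
Reading off the reduced rows gives x_1 = -2, x_2 = 3, x_3 = -3.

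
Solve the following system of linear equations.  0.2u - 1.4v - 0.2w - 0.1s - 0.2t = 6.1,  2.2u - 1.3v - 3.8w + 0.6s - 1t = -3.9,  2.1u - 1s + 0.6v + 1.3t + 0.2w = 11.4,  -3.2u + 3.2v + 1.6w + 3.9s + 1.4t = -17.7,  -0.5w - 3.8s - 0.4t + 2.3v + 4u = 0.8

Row-reduce the augmented matrix:
R1 ← R1 / (1/5).
R2 ← R2 − 11/5·R1.
R3 ← R3 − 21/10·R1.
R4 ← R4 + 16/5·R1.
R5 ← R5 − 4·R1.
R2 ← R2 / (141/10).
R1 ← R1 + 7·R2.
R3 ← R3 − 153/10·R2.
R4 ← R4 + 96/5·R2.
R5 ← R5 − 303/10·R2.
R3 ← R3 / (1897/470).
R1 ← R1 + 253/141·R3.
R2 ← R2 + 16/141·R3.
R4 ← R4 + 888/235·R3.
R5 ← R5 − 3261/470·R3.
R4 ← R4 / (7953/2710).
R1 ← R1 + 123/271·R4.
R2 ← R2 − 19/271·R4.
R3 ← R3 + 241/542·R4.
R5 ← R5 + 2567/1084·R4.
R5 ← R5 / (-210453/185570).
R1 ← R1 − 44897/55671·R5.
R2 ← R2 − 5630/55671·R5.
R3 ← R3 − 61/77·R5.
R4 ← R4 − 11370/18557·R5.
Reading off the reduced rows gives u = 3, v = -5, w = 3, s = -1, t = 5.

u = 3, v = -5, w = 3, s = -1, t = 5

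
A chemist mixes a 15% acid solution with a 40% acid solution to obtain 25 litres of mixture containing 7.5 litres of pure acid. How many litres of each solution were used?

litres of solution A: 10, litres of solution B: 15

Let a = litres of solution A, b = litres of solution B.
  a + b = 25
  (3/20)a + (2/5)b = 15/2
From equation 1: a = 25 − b.
Substitute into equation 2 and solve: b = 15.
Then a = 10.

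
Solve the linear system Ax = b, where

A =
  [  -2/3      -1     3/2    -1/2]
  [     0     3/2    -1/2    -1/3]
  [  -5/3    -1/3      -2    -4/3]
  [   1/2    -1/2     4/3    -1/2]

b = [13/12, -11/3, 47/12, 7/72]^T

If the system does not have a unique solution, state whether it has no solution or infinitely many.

Row-reduce the augmented matrix:
R1 ← R1 / (-2/3).
R3 ← R3 + 5/3·R1.
R4 ← R4 − 1/2·R1.
R2 ← R2 / (3/2).
R1 ← R1 − 3/2·R2.
R3 ← R3 − 13/6·R2.
R4 ← R4 + 5/4·R2.
R3 ← R3 / (-181/36).
R1 ← R1 + 7/4·R3.
R2 ← R2 + 1/3·R3.
R4 ← R4 − 49/24·R3.
R4 ← R4 / (-3229/3258).
R1 ← R1 − 171/181·R4.
R2 ← R2 + 45/181·R4.
R3 ← R3 + 43/543·R4.
Reading off the reduced rows gives x_1 = 1/4, x_2 = -3, x_3 = -4/3, x_4 = -1/2.

x_1 = 1/4, x_2 = -3, x_3 = -4/3, x_4 = -1/2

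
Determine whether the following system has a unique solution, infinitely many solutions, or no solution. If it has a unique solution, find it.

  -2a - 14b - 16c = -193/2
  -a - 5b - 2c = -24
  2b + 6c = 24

no solution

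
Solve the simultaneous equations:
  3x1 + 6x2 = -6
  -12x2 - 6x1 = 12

infinitely many solutions

Row-reduce:
R1 ← R1 / (3).
R2 ← R2 + 6·R1.
Rank is 1 with 2 unknowns, leaving x2 free.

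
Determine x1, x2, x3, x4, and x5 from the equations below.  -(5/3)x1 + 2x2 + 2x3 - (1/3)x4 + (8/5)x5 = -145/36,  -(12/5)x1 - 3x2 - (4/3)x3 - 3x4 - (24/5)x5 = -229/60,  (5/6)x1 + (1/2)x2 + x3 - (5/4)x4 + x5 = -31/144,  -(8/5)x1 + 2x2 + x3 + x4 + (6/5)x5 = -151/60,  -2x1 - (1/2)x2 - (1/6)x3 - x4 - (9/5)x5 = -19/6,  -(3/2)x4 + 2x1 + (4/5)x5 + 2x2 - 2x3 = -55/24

x1 = 8/3, x2 = 1/2, x3 = 2, x4 = 7/4, x5 = -5/2

Row-reduce the augmented matrix:
R1 ← R1 / (-5/3).
R2 ← R2 + 12/5·R1.
R3 ← R3 − 5/6·R1.
R4 ← R4 + 8/5·R1.
R5 ← R5 + 2·R1.
R6 ← R6 − 2·R1.
R2 ← R2 / (-147/25).
R1 ← R1 + 6/5·R2.
R3 ← R3 − 3/2·R2.
R4 ← R4 − 2/25·R2.
R5 ← R5 + 29/10·R2.
R6 ← R6 − 22/5·R2.
R3 ← R3 / (136/147).
R1 ← R1 + 50/147·R3.
R2 ← R2 − 316/441·R3.
R4 ← R4 + 431/441·R3.
R5 ← R5 + 431/882·R3.
R6 ← R6 + 1214/441·R3.
R4 ← R4 / (-4357/4896).
R1 ← R1 + 35/816·R4.
R2 ← R2 − 2477/1224·R4.
R3 ← R3 + 1211/544·R4.
R5 ← R5 + 4357/9792·R4.
R6 ← R6 + 24269/2448·R4.
Swap R5 and R6.
R5 ← R5 / (50794/21785).
R1 ← R1 − 2208/4357·R5.
R2 ← R2 − 4452/21785·R5.
R3 ← R3 − 23994/21785·R5.
R4 ← R4 − 10908/21785·R5.
R6 reduces to 0 = 0, so the extra equation is consistent.
Reading off the reduced rows gives x1 = 8/3, x2 = 1/2, x3 = 2, x4 = 7/4, x5 = -5/2.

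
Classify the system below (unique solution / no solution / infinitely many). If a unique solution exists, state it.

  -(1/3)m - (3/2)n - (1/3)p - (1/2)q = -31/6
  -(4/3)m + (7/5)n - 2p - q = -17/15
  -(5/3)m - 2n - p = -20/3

infinitely many solutions

Row-reduce:
R1 ← R1 / (-1/3).
R2 ← R2 + 4/3·R1.
R3 ← R3 + 5/3·R1.
R2 ← R2 / (37/5).
R1 ← R1 − 9/2·R2.
R3 ← R3 − 11/2·R2.
R3 ← R3 / (43/37).
R1 ← R1 − 52/37·R3.
R2 ← R2 + 10/111·R3.
Rank is 3 with 4 unknowns, leaving q free.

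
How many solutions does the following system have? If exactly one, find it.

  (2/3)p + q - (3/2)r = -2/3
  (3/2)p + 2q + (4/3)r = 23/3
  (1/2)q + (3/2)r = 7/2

p = 2, q = 1, r = 2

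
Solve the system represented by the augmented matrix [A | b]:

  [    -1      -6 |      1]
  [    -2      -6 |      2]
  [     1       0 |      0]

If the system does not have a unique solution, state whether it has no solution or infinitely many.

no solution

Row-reduce:
R1 ← R1 / (-1).
R2 ← R2 + 2·R1.
R3 ← R3 − 1·R1.
R2 ← R2 / (6).
R1 ← R1 − 6·R2.
R3 ← R3 + 6·R2.
Row 3 reduces to 0 = 1, a contradiction. The system is inconsistent.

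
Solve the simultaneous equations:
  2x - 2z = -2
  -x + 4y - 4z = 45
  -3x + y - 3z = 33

x = -5, y = 6, z = -4

Row-reduce the augmented matrix:
R1 ← R1 / (2).
R2 ← R2 + 1·R1.
R3 ← R3 + 3·R1.
R2 ← R2 / (4).
R3 ← R3 − 1·R2.
R3 ← R3 / (-19/4).
R1 ← R1 + 1·R3.
R2 ← R2 + 5/4·R3.
Reading off the reduced rows gives x = -5, y = 6, z = -4.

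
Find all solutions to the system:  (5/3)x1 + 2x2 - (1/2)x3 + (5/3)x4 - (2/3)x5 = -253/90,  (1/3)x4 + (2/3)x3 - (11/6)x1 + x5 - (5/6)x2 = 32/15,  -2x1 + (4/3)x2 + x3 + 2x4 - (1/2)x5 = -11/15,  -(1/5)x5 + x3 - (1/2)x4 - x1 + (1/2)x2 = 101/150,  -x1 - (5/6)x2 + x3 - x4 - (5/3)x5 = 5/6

Row-reduce the augmented matrix:
R1 ← R1 / (5/3).
R2 ← R2 + 11/6·R1.
R3 ← R3 + 2·R1.
R4 ← R4 + 1·R1.
R5 ← R5 + 1·R1.
R2 ← R2 / (41/30).
R1 ← R1 − 6/5·R2.
R3 ← R3 − 56/15·R2.
R4 ← R4 − 17/10·R2.
R5 ← R5 − 11/30·R2.
R3 ← R3 / (10/123).
R1 ← R1 + 33/82·R3.
R2 ← R2 − 7/82·R3.
R4 ← R4 − 91/164·R3.
R5 ← R5 − 329/492·R3.
R4 ← R4 / (109/10).
R1 ← R1 + 52/5·R4.
R2 ← R2 − 18/5·R4.
R3 ← R3 + 118/5·R4.
R5 ← R5 − 76/5·R4.
R5 ← R5 / (-90529/26160).
R1 ← R1 − 7173/4360·R5.
R2 ← R2 + 8457/4360·R5.
R3 ← R3 − 1639/545·R5.
R4 ← R4 − 1033/872·R5.
Reading off the reduced rows gives x1 = 1/3, x2 = -1, x3 = 5/3, x4 = 0, x5 = 4/5.

x1 = 1/3, x2 = -1, x3 = 5/3, x4 = 0, x5 = 4/5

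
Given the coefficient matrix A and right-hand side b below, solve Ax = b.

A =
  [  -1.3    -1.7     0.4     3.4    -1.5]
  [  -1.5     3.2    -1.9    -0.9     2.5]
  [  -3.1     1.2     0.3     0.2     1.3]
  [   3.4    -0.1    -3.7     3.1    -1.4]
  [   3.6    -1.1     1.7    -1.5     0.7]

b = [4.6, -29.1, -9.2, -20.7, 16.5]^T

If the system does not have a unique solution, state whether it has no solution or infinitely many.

x_1 = 0, x_2 = -6, x_3 = 4, x_4 = -3, x_5 = -2

Row-reduce the augmented matrix:
R1 ← R1 / (-13/10).
R2 ← R2 + 3/2·R1.
R3 ← R3 + 31/10·R1.
R4 ← R4 − 17/5·R1.
R5 ← R5 − 18/5·R1.
R2 ← R2 / (671/130).
R1 ← R1 − 17/13·R2.
R3 ← R3 − 683/130·R2.
R4 ← R4 + 591/130·R2.
R5 ← R5 + 151/26·R2.
R3 ← R3 / (5871/3355).
R1 ← R1 − 195/671·R3.
R2 ← R2 + 307/671·R3.
R4 ← R4 + 15882/3355·R3.
R5 ← R5 − 101/671·R3.
R4 ← R4 / (-3589/9785).
R1 ← R1 + 3505/3914·R4.
R2 ← R2 + 20177/11742·R4.
R3 ← R3 + 20119/11742·R4.
R5 ← R5 − 161243/58710·R4.
R5 ← R5 / (46151/53835).
R1 ← R1 − 845/7178·R5.
R2 ← R2 − 26255/21534·R5.
R3 ← R3 − 12397/21534·R5.
R4 ← R4 − 523/3589·R5.
Reading off the reduced rows gives x_1 = 0, x_2 = -6, x_3 = 4, x_4 = -3, x_5 = -2.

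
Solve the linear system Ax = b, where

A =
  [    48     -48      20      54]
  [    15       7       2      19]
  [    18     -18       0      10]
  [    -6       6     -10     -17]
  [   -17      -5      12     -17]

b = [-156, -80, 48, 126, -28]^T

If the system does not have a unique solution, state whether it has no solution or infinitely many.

x_1 = 4, x_2 = -2, x_3 = -6, x_4 = -6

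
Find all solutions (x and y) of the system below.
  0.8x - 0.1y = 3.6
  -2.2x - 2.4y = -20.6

Row-reduce the augmented matrix:
R1 ← R1 / (4/5).
R2 ← R2 + 11/5·R1.
R2 ← R2 / (-107/40).
R1 ← R1 + 1/8·R2.
Reading off the reduced rows gives x = 5, y = 4.

x = 5, y = 4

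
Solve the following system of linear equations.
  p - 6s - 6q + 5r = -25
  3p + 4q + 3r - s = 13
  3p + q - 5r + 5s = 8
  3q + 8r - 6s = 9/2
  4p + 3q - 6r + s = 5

Row-reduce:
R2 ← R2 − 3·R1.
R3 ← R3 − 3·R1.
R5 ← R5 − 4·R1.
R2 ← R2 / (22).
R1 ← R1 + 6·R2.
R3 ← R3 − 19·R2.
R4 ← R4 − 3·R2.
R5 ← R5 − 27·R2.
R3 ← R3 / (-106/11).
R1 ← R1 − 19/11·R3.
R2 ← R2 + 6/11·R3.
R4 ← R4 − 106/11·R3.
R5 ← R5 + 124/11·R3.
Swap R4 and R5.
R4 ← R4 / (-593/106).
R1 ← R1 − 27/212·R4.
R2 ← R2 − 16/53·R4.
R3 ← R3 + 183/212·R4.
Row 5 reduces to 0 = -1/2, a contradiction. The system is inconsistent.

no solution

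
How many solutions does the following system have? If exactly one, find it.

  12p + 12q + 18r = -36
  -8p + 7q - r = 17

infinitely many solutions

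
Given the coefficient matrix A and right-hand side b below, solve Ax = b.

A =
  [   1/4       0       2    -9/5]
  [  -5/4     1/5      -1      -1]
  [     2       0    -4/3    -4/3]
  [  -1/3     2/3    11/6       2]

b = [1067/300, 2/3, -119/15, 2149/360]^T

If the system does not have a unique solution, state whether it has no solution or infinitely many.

Row-reduce the augmented matrix:
R1 ← R1 / (1/4).
R2 ← R2 + 5/4·R1.
R3 ← R3 − 2·R1.
R4 ← R4 + 1/3·R1.
R2 ← R2 / (1/5).
R4 ← R4 − 2/3·R2.
R3 ← R3 / (-52/3).
R1 ← R1 − 8·R3.
R2 ← R2 − 45·R3.
R4 ← R4 + 51/2·R3.
R4 ← R4 / (5347/390).
R1 ← R1 + 76/65·R4.
R2 ← R2 + 209/13·R4.
R3 ← R3 + 49/65·R4.
Reading off the reduced rows gives x_1 = -7/3, x_2 = 1, x_3 = 9/4, x_4 = 1/5.

x_1 = -7/3, x_2 = 1, x_3 = 9/4, x_4 = 1/5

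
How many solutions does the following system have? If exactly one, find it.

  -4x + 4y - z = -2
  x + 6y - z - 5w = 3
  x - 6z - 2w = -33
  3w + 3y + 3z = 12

x = -1, y = 0, z = 6, w = -2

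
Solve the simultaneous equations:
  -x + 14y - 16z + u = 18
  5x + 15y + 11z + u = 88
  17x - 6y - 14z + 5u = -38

Row-reduce:
R1 ← R1 / (-1).
R2 ← R2 − 5·R1.
R3 ← R3 − 17·R1.
R2 ← R2 / (85).
R1 ← R1 + 14·R2.
R3 ← R3 − 232·R2.
R3 ← R3 / (-8302/85).
R1 ← R1 − 394/85·R3.
R2 ← R2 + 69/85·R3.
Rank is 3 with 4 unknowns, leaving u free.

infinitely many solutions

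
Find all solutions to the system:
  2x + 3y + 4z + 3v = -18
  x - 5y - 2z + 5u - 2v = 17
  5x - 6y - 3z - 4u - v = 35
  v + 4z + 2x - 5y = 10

Row-reduce:
R1 ← R1 / (2).
R2 ← R2 − 1·R1.
R3 ← R3 − 5·R1.
R4 ← R4 − 2·R1.
R2 ← R2 / (-13/2).
R1 ← R1 − 3/2·R2.
R3 ← R3 + 27/2·R2.
R4 ← R4 + 8·R2.
R3 ← R3 / (-61/13).
R1 ← R1 − 14/13·R3.
R2 ← R2 − 8/13·R3.
R4 ← R4 − 64/13·R3.
R4 ← R4 / (-1296/61).
R1 ← R1 + 131/61·R4.
R2 ← R2 + 162/61·R4.
R3 ← R3 − 187/61·R4.
Rank is 4 with 5 unknowns, leaving v free.

infinitely many solutions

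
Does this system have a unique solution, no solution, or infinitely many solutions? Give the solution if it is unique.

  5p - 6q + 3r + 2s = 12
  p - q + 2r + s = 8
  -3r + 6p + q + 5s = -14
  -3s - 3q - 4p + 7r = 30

infinitely many solutions

Row-reduce:
R1 ← R1 / (5).
R2 ← R2 − 1·R1.
R3 ← R3 − 6·R1.
R4 ← R4 + 4·R1.
R2 ← R2 / (1/5).
R1 ← R1 + 6/5·R2.
R3 ← R3 − 41/5·R2.
R4 ← R4 + 39/5·R2.
R3 ← R3 / (-64).
R1 ← R1 − 9·R3.
R2 ← R2 − 7·R3.
R4 ← R4 − 64·R3.
Rank is 3 with 4 unknowns, leaving s free.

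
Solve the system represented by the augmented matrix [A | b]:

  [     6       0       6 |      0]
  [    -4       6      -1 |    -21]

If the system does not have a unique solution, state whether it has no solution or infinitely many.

Row-reduce:
R1 ← R1 / (6).
R2 ← R2 + 4·R1.
R2 ← R2 / (6).
Rank is 2 with 3 unknowns, leaving x_3 free.

infinitely many solutions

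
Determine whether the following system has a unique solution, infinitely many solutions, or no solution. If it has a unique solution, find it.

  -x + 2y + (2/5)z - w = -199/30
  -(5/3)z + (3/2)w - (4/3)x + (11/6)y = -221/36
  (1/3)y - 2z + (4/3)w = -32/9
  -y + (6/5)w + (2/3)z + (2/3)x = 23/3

x = 0, y = -8/3, z = 3, w = 5/2

Row-reduce the augmented matrix:
R1 ← R1 / (-1).
R2 ← R2 + 4/3·R1.
R4 ← R4 − 2/3·R1.
R2 ← R2 / (-5/6).
R1 ← R1 + 2·R2.
R3 ← R3 − 1/3·R2.
R4 ← R4 − 1/3·R2.
R3 ← R3 / (-72/25).
R1 ← R1 − 122/25·R3.
R2 ← R2 − 66/25·R3.
R4 ← R4 − 4/75·R3.
R4 ← R4 / (1387/810).
R1 ← R1 + 175/108·R4.
R2 ← R2 + 41/36·R4.
R3 ← R3 + 185/216·R4.
Reading off the reduced rows gives x = 0, y = -8/3, z = 3, w = 5/2.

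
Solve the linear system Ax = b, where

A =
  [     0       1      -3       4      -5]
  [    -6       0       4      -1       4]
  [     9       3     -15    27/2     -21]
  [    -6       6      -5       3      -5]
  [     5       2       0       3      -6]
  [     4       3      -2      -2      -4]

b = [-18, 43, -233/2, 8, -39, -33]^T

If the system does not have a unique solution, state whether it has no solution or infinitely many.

no solution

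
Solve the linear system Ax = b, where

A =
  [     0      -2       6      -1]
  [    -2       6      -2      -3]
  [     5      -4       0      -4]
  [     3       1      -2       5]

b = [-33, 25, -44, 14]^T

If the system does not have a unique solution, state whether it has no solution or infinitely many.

Row-reduce the augmented matrix:
Swap R1 and R2.
R1 ← R1 / (-2).
R3 ← R3 − 5·R1.
R4 ← R4 − 3·R1.
R2 ← R2 / (-2).
R1 ← R1 + 3·R2.
R3 ← R3 − 11·R2.
R4 ← R4 − 10·R2.
R3 ← R3 / (28).
R1 ← R1 + 8·R3.
R2 ← R2 + 3·R3.
R4 ← R4 − 25·R3.
R4 ← R4 / (299/28).
R1 ← R1 + 13/7·R4.
R2 ← R2 + 37/28·R4.
R3 ← R3 + 17/28·R4.
Reading off the reduced rows gives x_1 = -4, x_2 = 3, x_3 = -4, x_4 = 3.

x_1 = -4, x_2 = 3, x_3 = -4, x_4 = 3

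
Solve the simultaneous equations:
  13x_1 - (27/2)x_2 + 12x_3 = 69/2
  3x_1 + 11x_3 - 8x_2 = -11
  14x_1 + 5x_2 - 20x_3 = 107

no solution

Row-reduce:
R1 ← R1 / (13).
R2 ← R2 − 3·R1.
R3 ← R3 − 14·R1.
R2 ← R2 / (-127/26).
R1 ← R1 + 27/26·R2.
R3 ← R3 − 254/13·R2.
Row 3 reduces to 0 = -6, a contradiction. The system is inconsistent.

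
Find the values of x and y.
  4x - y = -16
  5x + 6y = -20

Row-reduce the augmented matrix:
R1 ← R1 / (4).
R2 ← R2 − 5·R1.
R2 ← R2 / (29/4).
R1 ← R1 + 1/4·R2.
Reading off the reduced rows gives x = -4, y = 0.

x = -4, y = 0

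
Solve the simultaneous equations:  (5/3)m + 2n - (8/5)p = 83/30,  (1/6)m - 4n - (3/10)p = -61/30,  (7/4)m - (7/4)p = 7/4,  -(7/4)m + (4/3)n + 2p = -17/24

m = 5/2, n = 1/2, p = 3/2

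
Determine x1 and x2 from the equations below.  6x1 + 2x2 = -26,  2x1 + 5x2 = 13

x1 = -6, x2 = 5

Row-reduce the augmented matrix:
R1 ← R1 / (6).
R2 ← R2 − 2·R1.
R2 ← R2 / (13/3).
R1 ← R1 − 1/3·R2.
Reading off the reduced rows gives x1 = -6, x2 = 5.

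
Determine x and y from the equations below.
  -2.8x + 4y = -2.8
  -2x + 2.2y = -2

Row-reduce the augmented matrix:
R1 ← R1 / (-14/5).
R2 ← R2 + 2·R1.
R2 ← R2 / (-23/35).
R1 ← R1 + 10/7·R2.
Reading off the reduced rows gives x = 1, y = 0.

x = 1, y = 0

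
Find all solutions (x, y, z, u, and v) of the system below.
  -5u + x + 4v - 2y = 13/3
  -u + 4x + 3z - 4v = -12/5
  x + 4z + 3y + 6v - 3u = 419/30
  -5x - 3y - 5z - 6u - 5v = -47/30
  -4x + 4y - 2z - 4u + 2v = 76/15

x = -7/3, y = -1/2, z = 3, u = -3/5, v = 2/3

Row-reduce the augmented matrix:
R2 ← R2 − 4·R1.
R3 ← R3 − 1·R1.
R4 ← R4 + 5·R1.
R5 ← R5 + 4·R1.
R2 ← R2 / (8).
R1 ← R1 + 2·R2.
R3 ← R3 − 5·R2.
R4 ← R4 + 13·R2.
R5 ← R5 + 4·R2.
R3 ← R3 / (17/8).
R1 ← R1 − 3/4·R3.
R2 ← R2 − 3/8·R3.
R4 ← R4 + 1/8·R3.
R5 ← R5 + 1/2·R3.
R4 ← R4 / (-12/17).
R1 ← R1 − 55/17·R4.
R2 ← R2 − 70/17·R4.
R3 ← R3 + 79/17·R4.
R5 ← R5 + 286/17·R4.
R5 ← R5 / (2449/6).
R1 ← R1 + 989/12·R5.
R2 ← R2 + 613/6·R5.
R3 ← R3 − 1397/12·R5.
R4 ← R4 − 283/12·R5.
Reading off the reduced rows gives x = -7/3, y = -1/2, z = 3, u = -3/5, v = 2/3.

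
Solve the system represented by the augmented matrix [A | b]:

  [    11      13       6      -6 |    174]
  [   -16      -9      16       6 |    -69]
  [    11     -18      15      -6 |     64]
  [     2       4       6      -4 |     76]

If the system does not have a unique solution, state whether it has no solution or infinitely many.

x_1 = 5, x_2 = 5, x_3 = 5, x_4 = -4

Row-reduce the augmented matrix:
R1 ← R1 / (11).
R2 ← R2 + 16·R1.
R3 ← R3 − 11·R1.
R4 ← R4 − 2·R1.
R2 ← R2 / (109/11).
R1 ← R1 − 13/11·R2.
R3 ← R3 + 31·R2.
R4 ← R4 − 18/11·R2.
R3 ← R3 / (9413/109).
R1 ← R1 + 262/109·R3.
R2 ← R2 − 272/109·R3.
R4 ← R4 − 90/109·R3.
R4 ← R4 / (-22376/9413).
R1 ← R1 + 4308/9413·R4.
R2 ← R2 + 270/9413·R4.
R3 ← R3 + 930/9413·R4.
Reading off the reduced rows gives x_1 = 5, x_2 = 5, x_3 = 5, x_4 = -4.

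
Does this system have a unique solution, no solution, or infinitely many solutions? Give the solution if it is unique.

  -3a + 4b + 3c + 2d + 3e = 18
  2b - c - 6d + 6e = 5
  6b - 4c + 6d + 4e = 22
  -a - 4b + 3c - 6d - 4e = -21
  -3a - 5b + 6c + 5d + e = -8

a = 4, b = 4, c = 3, d = 1, e = 1

Row-reduce the augmented matrix:
R1 ← R1 / (-3).
R4 ← R4 + 1·R1.
R5 ← R5 + 3·R1.
R2 ← R2 / (2).
R1 ← R1 + 4/3·R2.
R3 ← R3 − 6·R2.
R4 ← R4 + 16/3·R2.
R5 ← R5 + 9·R2.
R3 ← R3 / (-1).
R1 ← R1 + 5/3·R3.
R2 ← R2 + 1/2·R3.
R4 ← R4 + 2/3·R3.
R5 ← R5 + 3/2·R3.
R4 ← R4 / (-116/3).
R1 ← R1 + 134/3·R4.
R2 ← R2 + 15·R4.
R3 ← R3 + 24·R4.
R5 ← R5 + 60·R4.
R5 ← R5 / (419/29).
R1 ← R1 − 165/58·R5.
R2 ← R2 − 245/116·R5.
R3 ← R3 − 40/29·R5.
R4 ← R4 + 61/116·R5.
Reading off the reduced rows gives a = 4, b = 4, c = 3, d = 1, e = 1.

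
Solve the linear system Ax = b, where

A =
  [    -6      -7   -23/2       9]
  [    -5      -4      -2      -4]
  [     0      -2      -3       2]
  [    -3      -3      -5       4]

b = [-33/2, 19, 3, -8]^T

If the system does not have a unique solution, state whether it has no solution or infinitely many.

Row-reduce:
R1 ← R1 / (-6).
R2 ← R2 + 5·R1.
R4 ← R4 + 3·R1.
R2 ← R2 / (11/6).
R1 ← R1 − 7/6·R2.
R3 ← R3 + 2·R2.
R4 ← R4 − 1/2·R2.
R3 ← R3 / (58/11).
R1 ← R1 + 32/11·R3.
R2 ← R2 − 91/22·R3.
R4 ← R4 + 29/22·R3.
Row 4 reduces to 0 = 1, a contradiction. The system is inconsistent.

no solution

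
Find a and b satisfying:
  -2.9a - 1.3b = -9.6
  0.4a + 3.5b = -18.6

Row-reduce the augmented matrix:
R1 ← R1 / (-29/10).
R2 ← R2 − 2/5·R1.
R2 ← R2 / (963/290).
R1 ← R1 − 13/29·R2.
Reading off the reduced rows gives a = 6, b = -6.

a = 6, b = -6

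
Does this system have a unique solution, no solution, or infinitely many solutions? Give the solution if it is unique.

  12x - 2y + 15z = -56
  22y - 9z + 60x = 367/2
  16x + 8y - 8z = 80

no solution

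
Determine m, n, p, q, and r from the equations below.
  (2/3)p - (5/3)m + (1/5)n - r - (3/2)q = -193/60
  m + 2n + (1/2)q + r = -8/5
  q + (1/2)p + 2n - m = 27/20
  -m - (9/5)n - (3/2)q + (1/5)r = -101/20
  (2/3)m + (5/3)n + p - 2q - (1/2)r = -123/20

Row-reduce the augmented matrix:
R1 ← R1 / (-5/3).
R2 ← R2 − 1·R1.
R3 ← R3 + 1·R1.
R4 ← R4 + 1·R1.
R5 ← R5 − 2/3·R1.
R2 ← R2 / (53/25).
R1 ← R1 + 3/25·R2.
R3 ← R3 − 47/25·R2.
R4 ← R4 + 48/25·R2.
R5 ← R5 − 131/75·R2.
R3 ← R3 / (-27/106).
R1 ← R1 + 20/53·R3.
R2 ← R2 − 10/53·R3.
R4 ← R4 + 2/53·R3.
R5 ← R5 − 149/159·R3.
R4 ← R4 / (-35/27).
R1 ← R1 + 133/54·R4.
R2 ← R2 − 40/27·R4.
R3 ← R3 + 239/27·R4.
R5 ← R5 − 488/81·R4.
R5 ← R5 / (1717/350).
R1 ← R1 + 47/25·R5.
R2 ← R2 − 58/35·R5.
R3 ← R3 + 1514/175·R5.
R4 ← R4 + 152/175·R5.
Reading off the reduced rows gives m = 2/5, n = -1/4, p = -3/2, q = 3, r = -3.

m = 2/5, n = -1/4, p = -3/2, q = 3, r = -3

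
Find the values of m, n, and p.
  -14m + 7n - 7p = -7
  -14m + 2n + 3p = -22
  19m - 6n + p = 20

Row-reduce the augmented matrix:
R1 ← R1 / (-14).
R2 ← R2 + 14·R1.
R3 ← R3 − 19·R1.
R2 ← R2 / (-5).
R1 ← R1 + 1/2·R2.
R3 ← R3 − 7/2·R2.
R3 ← R3 / (-3/2).
R1 ← R1 + 1/2·R3.
R2 ← R2 + 2·R3.
Reading off the reduced rows gives m = 2, n = 3, p = 0.

m = 2, n = 3, p = 0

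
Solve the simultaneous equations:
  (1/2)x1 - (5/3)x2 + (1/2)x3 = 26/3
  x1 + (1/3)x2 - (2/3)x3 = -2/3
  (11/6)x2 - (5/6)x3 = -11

Row-reduce:
R1 ← R1 / (1/2).
R2 ← R2 − 1·R1.
R2 ← R2 / (11/3).
R1 ← R1 + 10/3·R2.
R3 ← R3 − 11/6·R2.
Row 3 reduces to 0 = -2, a contradiction. The system is inconsistent.

no solution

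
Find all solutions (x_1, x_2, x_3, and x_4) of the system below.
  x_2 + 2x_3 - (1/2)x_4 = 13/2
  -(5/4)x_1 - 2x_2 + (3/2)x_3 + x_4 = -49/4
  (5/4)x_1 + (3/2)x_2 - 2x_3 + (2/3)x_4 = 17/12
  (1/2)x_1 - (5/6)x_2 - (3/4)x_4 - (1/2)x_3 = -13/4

Row-reduce the augmented matrix:
Swap R1 and R2.
R1 ← R1 / (-5/4).
R3 ← R3 − 5/4·R1.
R4 ← R4 − 1/2·R1.
R1 ← R1 − 8/5·R2.
R3 ← R3 + 1/2·R2.
R4 ← R4 + 49/30·R2.
R3 ← R3 / (1/2).
R1 ← R1 + 22/5·R3.
R2 ← R2 − 2·R3.
R4 ← R4 − 101/30·R3.
R4 ← R4 / (-1927/180).
R1 ← R1 − 187/15·R4.
R2 ← R2 + 37/6·R4.
R3 ← R3 − 17/6·R4.
Reading off the reduced rows gives x_1 = -5, x_2 = 6, x_3 = -1, x_4 = -5.

x_1 = -5, x_2 = 6, x_3 = -1, x_4 = -5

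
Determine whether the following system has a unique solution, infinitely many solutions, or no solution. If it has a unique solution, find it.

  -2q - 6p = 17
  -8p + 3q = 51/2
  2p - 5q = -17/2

Row-reduce the augmented matrix:
R1 ← R1 / (-6).
R2 ← R2 + 8·R1.
R3 ← R3 − 2·R1.
R2 ← R2 / (17/3).
R1 ← R1 − 1/3·R2.
R3 ← R3 + 17/3·R2.
R3 reduces to 0 = 0, so the extra equation is consistent.
Reading off the reduced rows gives p = -3, q = 1/2.

p = -3, q = 1/2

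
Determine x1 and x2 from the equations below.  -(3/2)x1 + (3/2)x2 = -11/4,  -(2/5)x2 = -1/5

Row-reduce the augmented matrix:
R1 ← R1 / (-3/2).
R2 ← R2 / (-2/5).
R1 ← R1 + 1·R2.
Reading off the reduced rows gives x1 = 7/3, x2 = 1/2.

x1 = 7/3, x2 = 1/2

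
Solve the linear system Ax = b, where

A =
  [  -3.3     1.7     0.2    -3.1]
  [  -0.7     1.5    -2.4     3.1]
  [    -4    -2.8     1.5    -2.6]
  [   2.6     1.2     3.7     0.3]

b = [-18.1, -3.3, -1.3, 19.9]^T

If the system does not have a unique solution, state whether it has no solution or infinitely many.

Row-reduce the augmented matrix:
R1 ← R1 / (-33/10).
R2 ← R2 + 7/10·R1.
R3 ← R3 + 4·R1.
R4 ← R4 − 13/5·R1.
R2 ← R2 / (188/165).
R1 ← R1 + 17/33·R2.
R3 ← R3 + 802/165·R2.
R4 ← R4 − 419/165·R2.
R3 ← R3 / (-2153/235).
R1 ← R1 + 219/188·R3.
R2 ← R2 + 403/188·R3.
R4 ← R4 − 8743/940·R3.
R4 ← R4 / (298477/43060).
R1 ← R1 − 3901/8612·R4.
R2 ← R2 + 6231/8612·R4.
R3 ← R3 + 4039/2153·R4.
Reading off the reduced rows gives x_1 = 1, x_2 = -2, x_3 = 5, x_4 = 4.

x_1 = 1, x_2 = -2, x_3 = 5, x_4 = 4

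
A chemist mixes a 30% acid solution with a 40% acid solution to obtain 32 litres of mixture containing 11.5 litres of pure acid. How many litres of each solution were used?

litres of solution A: 13, litres of solution B: 19

Let a = litres of solution A, b = litres of solution B.
  a + b = 32
  (3/10)a + (2/5)b = 23/2
From equation 1: a = 32 − b.
Substitute into equation 2 and solve: b = 19.
Then a = 13.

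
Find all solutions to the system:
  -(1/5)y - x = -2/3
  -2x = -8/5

x = 4/5, y = -2/3

From equation 1: x = 2/3 − 1/5·y.
Substitute into equation 2 and solve: y = -2/3.
Then x = 4/5.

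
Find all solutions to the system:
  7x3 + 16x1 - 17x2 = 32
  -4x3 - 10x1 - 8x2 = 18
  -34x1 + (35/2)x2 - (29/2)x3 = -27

no solution

Row-reduce:
R1 ← R1 / (16).
R2 ← R2 + 10·R1.
R3 ← R3 + 34·R1.
R2 ← R2 / (-149/8).
R1 ← R1 + 17/16·R2.
R3 ← R3 + 149/8·R2.
Row 3 reduces to 0 = 3, a contradiction. The system is inconsistent.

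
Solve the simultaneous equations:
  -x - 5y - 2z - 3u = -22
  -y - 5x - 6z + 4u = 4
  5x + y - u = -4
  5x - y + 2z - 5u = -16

Row-reduce the augmented matrix:
R1 ← R1 / (-1).
R2 ← R2 + 5·R1.
R3 ← R3 − 5·R1.
R4 ← R4 − 5·R1.
R2 ← R2 / (24).
R1 ← R1 − 5·R2.
R3 ← R3 + 24·R2.
R4 ← R4 + 26·R2.
R3 ← R3 / (-6).
R1 ← R1 − 7/6·R3.
R2 ← R2 − 1/6·R3.
R4 ← R4 + 11/3·R3.
R4 ← R4 / (-5/4).
R1 ← R1 + 3/8·R4.
R2 ← R2 − 7/8·R4.
R3 ← R3 + 1/2·R4.
Reading off the reduced rows gives x = -1, y = 3, z = 1, u = 2.

x = -1, y = 3, z = 1, u = 2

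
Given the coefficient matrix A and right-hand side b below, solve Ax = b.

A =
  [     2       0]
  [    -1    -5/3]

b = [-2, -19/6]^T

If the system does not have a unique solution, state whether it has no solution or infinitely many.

x_1 = -1, x_2 = 5/2

Row-reduce the augmented matrix:
R1 ← R1 / (2).
R2 ← R2 + 1·R1.
R2 ← R2 / (-5/3).
Reading off the reduced rows gives x_1 = -1, x_2 = 5/2.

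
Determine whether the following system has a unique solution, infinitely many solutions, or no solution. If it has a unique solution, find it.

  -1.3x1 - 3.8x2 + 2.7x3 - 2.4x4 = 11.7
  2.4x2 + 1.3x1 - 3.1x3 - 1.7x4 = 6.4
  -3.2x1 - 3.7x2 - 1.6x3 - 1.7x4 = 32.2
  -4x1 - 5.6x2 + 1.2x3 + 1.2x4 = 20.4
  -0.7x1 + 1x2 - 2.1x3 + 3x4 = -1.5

Row-reduce the augmented matrix:
R1 ← R1 / (-13/10).
R2 ← R2 − 13/10·R1.
R3 ← R3 + 16/5·R1.
R4 ← R4 + 4·R1.
R5 ← R5 + 7/10·R1.
R2 ← R2 / (-7/5).
R1 ← R1 − 38/13·R2.
R3 ← R3 − 147/26·R2.
R4 ← R4 − 396/65·R2.
R5 ← R5 − 198/65·R2.
R3 ← R3 / (-641/65).
R1 ← R1 + 265/91·R3.
R2 ← R2 − 2/7·R3.
R4 ← R4 + 4026/455·R3.
R5 ← R5 + 2013/455·R3.
R4 ← R4 / (81843/44870).
R1 ← R1 + 55053/17948·R4.
R2 ← R2 − 11535/4487·R4.
R3 ← R3 − 3211/2564·R4.
R5 ← R5 − 81843/89740·R4.
R5 reduces to 0 = 0, so the extra equation is consistent.
Reading off the reduced rows gives x1 = -3, x2 = -3, x3 = -4, x4 = -3.

x1 = -3, x2 = -3, x3 = -4, x4 = -3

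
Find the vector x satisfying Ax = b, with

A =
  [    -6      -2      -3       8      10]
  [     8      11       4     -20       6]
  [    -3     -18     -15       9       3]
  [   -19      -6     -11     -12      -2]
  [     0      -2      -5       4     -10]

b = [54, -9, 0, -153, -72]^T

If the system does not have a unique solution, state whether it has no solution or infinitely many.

x_1 = 3, x_2 = -3, x_3 = 6, x_4 = 3, x_5 = 6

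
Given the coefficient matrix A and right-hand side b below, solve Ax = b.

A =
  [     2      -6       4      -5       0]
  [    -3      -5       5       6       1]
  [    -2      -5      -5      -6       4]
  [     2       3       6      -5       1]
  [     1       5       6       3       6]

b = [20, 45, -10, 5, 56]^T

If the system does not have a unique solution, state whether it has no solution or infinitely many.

x_1 = 5, x_2 = -3, x_3 = 3, x_4 = 4, x_5 = 6

Row-reduce the augmented matrix:
R1 ← R1 / (2).
R2 ← R2 + 3·R1.
R3 ← R3 + 2·R1.
R4 ← R4 − 2·R1.
R5 ← R5 − 1·R1.
R2 ← R2 / (-14).
R1 ← R1 + 3·R2.
R3 ← R3 + 11·R2.
R4 ← R4 − 9·R2.
R5 ← R5 − 8·R2.
R3 ← R3 / (-135/14).
R1 ← R1 + 5/14·R3.
R2 ← R2 + 11/14·R3.
R4 ← R4 − 127/14·R3.
R5 ← R5 − 72/7·R3.
R4 ← R4 / (-551/54).
R1 ← R1 + 49/27·R4.
R2 ← R2 − 49/54·R4.
R3 ← R3 − 55/54·R4.
R5 ← R5 + 35/6·R4.
R5 ← R5 / (4040/551).
R1 ← R1 + 641/551·R5.
R2 ← R2 − 45/551·R5.
R3 ← R3 − 73/551·R5.
R4 ← R4 + 252/551·R5.
Reading off the reduced rows gives x_1 = 5, x_2 = -3, x_3 = 3, x_4 = 4, x_5 = 6.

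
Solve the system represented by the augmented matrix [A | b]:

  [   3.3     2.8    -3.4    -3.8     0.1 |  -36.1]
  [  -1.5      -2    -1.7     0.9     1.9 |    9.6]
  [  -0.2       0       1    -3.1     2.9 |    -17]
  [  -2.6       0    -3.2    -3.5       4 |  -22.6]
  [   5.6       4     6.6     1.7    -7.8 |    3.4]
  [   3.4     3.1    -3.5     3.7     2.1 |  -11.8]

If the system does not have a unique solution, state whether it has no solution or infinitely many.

Row-reduce the augmented matrix:
R1 ← R1 / (33/10).
R2 ← R2 + 3/2·R1.
R3 ← R3 + 1/5·R1.
R4 ← R4 + 13/5·R1.
R5 ← R5 − 28/5·R1.
R6 ← R6 − 17/5·R1.
R2 ← R2 / (-8/11).
R1 ← R1 − 28/33·R2.
R3 ← R3 − 28/165·R2.
R4 ← R4 − 364/165·R2.
R5 ← R5 + 124/165·R2.
R6 ← R6 − 71/330·R2.
R3 ← R3 / (11/300).
R1 ← R1 + 289/60·R3.
R2 ← R2 − 357/80·R3.
R4 ← R4 + 4717/300·R3.
R5 ← R5 − 4717/300·R3.
R6 ← R6 + 2297/2400·R3.
R4 ← R4 / (-83593/55).
R1 ← R1 + 10229/22·R4.
R2 ← R2 − 37835/88·R4.
R3 ← R3 + 1057/11·R4.
R5 ← R5 − 83593/55·R4.
R6 ← R6 + 14889/176·R4.
Swap R5 and R6.
R5 ← R5 / (127377663/13374880).
R1 ← R1 + 48485/334372·R5.
R2 ← R2 + 1599481/1337488·R5.
R3 ← R3 + 14735/167186·R5.
R4 ← R4 + 159589/167186·R5.
R6 reduces to 0 = 0, so the extra equation is consistent.
Reading off the reduced rows gives x_1 = -1, x_2 = -5, x_3 = 1, x_4 = 4, x_5 = -2.

x_1 = -1, x_2 = -5, x_3 = 1, x_4 = 4, x_5 = -2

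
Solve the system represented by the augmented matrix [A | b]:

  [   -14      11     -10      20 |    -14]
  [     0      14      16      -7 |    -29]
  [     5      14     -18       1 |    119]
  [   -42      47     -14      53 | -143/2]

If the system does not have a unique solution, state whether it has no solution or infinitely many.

no solution

Row-reduce:
R1 ← R1 / (-14).
R3 ← R3 − 5·R1.
R4 ← R4 + 42·R1.
R2 ← R2 / (14).
R1 ← R1 + 11/14·R2.
R3 ← R3 − 251/14·R2.
R4 ← R4 − 14·R2.
R3 ← R3 / (-2061/49).
R1 ← R1 − 79/49·R3.
R2 ← R2 − 8/7·R3.
Row 4 reduces to 0 = -1/2, a contradiction. The system is inconsistent.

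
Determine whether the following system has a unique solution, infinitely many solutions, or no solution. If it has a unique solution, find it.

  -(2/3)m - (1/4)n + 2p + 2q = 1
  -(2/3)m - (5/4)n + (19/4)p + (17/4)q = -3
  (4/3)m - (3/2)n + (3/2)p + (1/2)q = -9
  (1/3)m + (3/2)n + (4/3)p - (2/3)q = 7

Row-reduce:
R1 ← R1 / (-2/3).
R2 ← R2 + 2/3·R1.
R3 ← R3 − 4/3·R1.
R4 ← R4 − 1/3·R1.
R2 ← R2 / (-1).
R1 ← R1 − 3/8·R2.
R3 ← R3 + 2·R2.
R4 ← R4 − 11/8·R2.
Swap R3 and R4.
R3 ← R3 / (587/96).
R1 ← R1 + 63/32·R3.
R2 ← R2 + 11/4·R3.
Row 4 reduces to 0 = 1, a contradiction. The system is inconsistent.

no solution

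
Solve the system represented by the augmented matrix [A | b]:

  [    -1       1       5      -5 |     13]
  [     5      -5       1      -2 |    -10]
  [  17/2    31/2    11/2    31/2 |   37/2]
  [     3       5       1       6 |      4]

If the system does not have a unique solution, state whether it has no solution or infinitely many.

Row-reduce:
R1 ← R1 / (-1).
R2 ← R2 − 5·R1.
R3 ← R3 − 17/2·R1.
R4 ← R4 − 3·R1.
Swap R2 and R3.
R2 ← R2 / (24).
R1 ← R1 + 1·R2.
R4 ← R4 − 8·R2.
R3 ← R3 / (26).
R1 ← R1 + 3·R3.
R2 ← R2 − 2·R3.
Rank is 3 with 4 unknowns, leaving x_4 free.

infinitely many solutions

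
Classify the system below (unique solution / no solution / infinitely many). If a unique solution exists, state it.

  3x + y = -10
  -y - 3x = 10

Row-reduce:
R1 ← R1 / (3).
R2 ← R2 + 3·R1.
Rank is 1 with 2 unknowns, leaving y free.

infinitely many solutions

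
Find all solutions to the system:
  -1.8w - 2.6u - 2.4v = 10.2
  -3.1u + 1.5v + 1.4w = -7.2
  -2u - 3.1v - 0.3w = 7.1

u = 0, v = -2, w = -3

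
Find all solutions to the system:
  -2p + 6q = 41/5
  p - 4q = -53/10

From equation 2: p = -53/10 + 4·q.
Substitute into equation 1 and solve: q = 6/5.
Then p = -1/2.

p = -1/2, q = 6/5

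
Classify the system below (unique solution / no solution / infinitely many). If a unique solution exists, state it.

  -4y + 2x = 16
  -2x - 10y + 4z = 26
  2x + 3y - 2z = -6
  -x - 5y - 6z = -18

Row-reduce:
R1 ← R1 / (2).
R2 ← R2 + 2·R1.
R3 ← R3 − 2·R1.
R4 ← R4 + 1·R1.
R2 ← R2 / (-14).
R1 ← R1 + 2·R2.
R3 ← R3 − 7·R2.
R4 ← R4 + 7·R2.
Swap R3 and R4.
R3 ← R3 / (-8).
R1 ← R1 + 4/7·R3.
R2 ← R2 + 2/7·R3.
Row 4 reduces to 0 = -1, a contradiction. The system is inconsistent.

no solution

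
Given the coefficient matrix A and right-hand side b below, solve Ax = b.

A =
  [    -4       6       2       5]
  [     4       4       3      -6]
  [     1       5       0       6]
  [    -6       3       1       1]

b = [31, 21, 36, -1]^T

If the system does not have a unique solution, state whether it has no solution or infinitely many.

x_1 = 3, x_2 = 3, x_3 = 5, x_4 = 3

Row-reduce the augmented matrix:
R1 ← R1 / (-4).
R2 ← R2 − 4·R1.
R3 ← R3 − 1·R1.
R4 ← R4 + 6·R1.
R2 ← R2 / (10).
R1 ← R1 + 3/2·R2.
R3 ← R3 − 13/2·R2.
R4 ← R4 + 6·R2.
R3 ← R3 / (-11/4).
R1 ← R1 − 1/4·R3.
R2 ← R2 − 1/2·R3.
R4 ← R4 − 1·R3.
R4 ← R4 / (-93/22).
R1 ← R1 + 15/22·R4.
R2 ← R2 − 147/110·R4.
R3 ← R3 + 158/55·R4.
Reading off the reduced rows gives x_1 = 3, x_2 = 3, x_3 = 5, x_4 = 3.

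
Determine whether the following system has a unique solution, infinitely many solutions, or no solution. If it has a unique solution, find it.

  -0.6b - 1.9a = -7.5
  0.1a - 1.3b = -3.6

Row-reduce the augmented matrix:
R1 ← R1 / (-19/10).
R2 ← R2 − 1/10·R1.
R2 ← R2 / (-253/190).
R1 ← R1 − 6/19·R2.
Reading off the reduced rows gives a = 3, b = 3.

a = 3, b = 3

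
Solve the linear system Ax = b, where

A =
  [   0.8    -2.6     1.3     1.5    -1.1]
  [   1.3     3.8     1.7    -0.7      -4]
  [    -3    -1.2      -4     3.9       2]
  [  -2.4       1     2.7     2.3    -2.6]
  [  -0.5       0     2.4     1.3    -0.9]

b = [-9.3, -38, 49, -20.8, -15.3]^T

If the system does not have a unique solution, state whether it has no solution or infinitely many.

x_1 = -2, x_2 = -1, x_3 = -6, x_4 = 2, x_5 = 5

Row-reduce the augmented matrix:
R1 ← R1 / (4/5).
R2 ← R2 − 13/10·R1.
R3 ← R3 + 3·R1.
R4 ← R4 + 12/5·R1.
R5 ← R5 + 1/2·R1.
R2 ← R2 / (321/40).
R1 ← R1 + 13/4·R2.
R3 ← R3 + 219/20·R2.
R4 ← R4 + 34/5·R2.
R5 ← R5 + 13/8·R2.
R3 ← R3 / (167/535).
R1 ← R1 − 156/107·R3.
R2 ← R2 + 11/214·R3.
R4 ← R4 − 3344/535·R3.
R5 ← R5 − 1674/535·R3.
R4 ← R4 / (-252661/2505).
R1 ← R1 + 11968/501·R4.
R2 ← R2 − 947/2004·R4.
R3 ← R3 − 5611/334·R4.
R5 ← R5 + 255323/5010·R4.
R5 ← R5 / (7134259/5053220).
R1 ← R1 + 201869/252661·R5.
R2 ← R2 + 1367611/2021288·R5.
R3 ← R3 + 624893/1010644·R5.
R4 ← R4 + 477087/505322·R5.
Reading off the reduced rows gives x_1 = -2, x_2 = -1, x_3 = -6, x_4 = 2, x_5 = 5.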